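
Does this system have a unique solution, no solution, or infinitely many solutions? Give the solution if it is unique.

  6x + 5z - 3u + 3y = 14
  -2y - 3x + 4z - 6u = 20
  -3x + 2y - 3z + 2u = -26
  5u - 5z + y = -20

x = 4, y = -5, z = -2, u = -5

Row-reduce the augmented matrix:
R1 ← R1 / (6).
R2 ← R2 + 3·R1.
R3 ← R3 + 3·R1.
R2 ← R2 / (-1/2).
R1 ← R1 − 1/2·R2.
R3 ← R3 − 7/2·R2.
R4 ← R4 − 1·R2.
R3 ← R3 / (45).
R1 ← R1 − 22/3·R3.
R2 ← R2 + 13·R3.
R4 ← R4 − 8·R3.
R4 ← R4 / (-34/45).
R1 ← R1 − 64/135·R4.
R2 ← R2 + 1/45·R4.
R3 ← R3 + 52/45·R4.
Reading off the reduced rows gives x = 4, y = -5, z = -2, u = -5.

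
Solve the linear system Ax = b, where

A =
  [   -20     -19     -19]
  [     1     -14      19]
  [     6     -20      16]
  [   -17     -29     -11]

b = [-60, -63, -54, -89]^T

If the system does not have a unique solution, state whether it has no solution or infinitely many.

Row-reduce:
R1 ← R1 / (-20).
R2 ← R2 − 1·R1.
R3 ← R3 − 6·R1.
R4 ← R4 + 17·R1.
R2 ← R2 / (-299/20).
R1 ← R1 − 19/20·R2.
R3 ← R3 + 257/10·R2.
R4 ← R4 + 257/20·R2.
R3 ← R3 / (-6198/299).
R1 ← R1 − 627/299·R3.
R2 ← R2 + 361/299·R3.
R4 ← R4 + 3099/299·R3.
Row 4 reduces to 0 = -2, a contradiction. The system is inconsistent.

no solution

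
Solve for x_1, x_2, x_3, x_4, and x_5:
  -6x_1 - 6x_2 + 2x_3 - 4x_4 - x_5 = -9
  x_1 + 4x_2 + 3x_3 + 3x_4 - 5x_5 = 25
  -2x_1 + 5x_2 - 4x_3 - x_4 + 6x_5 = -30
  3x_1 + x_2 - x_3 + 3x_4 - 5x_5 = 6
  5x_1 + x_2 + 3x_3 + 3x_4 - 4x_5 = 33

x_1 = 1, x_2 = -1, x_3 = 6, x_4 = 5, x_5 = 1

Row-reduce the augmented matrix:
R1 ← R1 / (-6).
R2 ← R2 − 1·R1.
R3 ← R3 + 2·R1.
R4 ← R4 − 3·R1.
R5 ← R5 − 5·R1.
R2 ← R2 / (3).
R1 ← R1 − 1·R2.
R3 ← R3 − 7·R2.
R4 ← R4 + 2·R2.
R5 ← R5 + 4·R2.
R3 ← R3 / (-112/9).
R1 ← R1 + 13/9·R3.
R2 ← R2 − 10/9·R3.
R4 ← R4 − 20/9·R3.
R5 ← R5 − 82/9·R3.
R4 ← R4 / (23/14).
R1 ← R1 − 27/56·R4.
R2 ← R2 − 9/28·R4.
R3 ← R3 − 23/56·R4.
R5 ← R5 + 27/28·R4.
R5 ← R5 / (-291/184).
R1 ← R1 − 521/368·R5.
R2 ← R2 − 189/184·R5.
R3 ← R3 + 1/16·R5.
R4 ← R4 + 317/92·R5.
Reading off the reduced rows gives x_1 = 1, x_2 = -1, x_3 = 6, x_4 = 5, x_5 = 1.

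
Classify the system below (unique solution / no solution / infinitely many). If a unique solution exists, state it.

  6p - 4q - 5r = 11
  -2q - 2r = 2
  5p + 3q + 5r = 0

p = 1, q = 0, r = -1

Row-reduce the augmented matrix:
R1 ← R1 / (6).
R3 ← R3 − 5·R1.
R2 ← R2 / (-2).
R1 ← R1 + 2/3·R2.
R3 ← R3 − 19/3·R2.
R3 ← R3 / (17/6).
R1 ← R1 + 1/6·R3.
R2 ← R2 − 1·R3.
Reading off the reduced rows gives p = 1, q = 0, r = -1.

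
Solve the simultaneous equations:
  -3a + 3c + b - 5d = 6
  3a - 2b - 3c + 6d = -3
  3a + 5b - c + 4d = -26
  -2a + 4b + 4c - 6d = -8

a = -4, b = -3, c = -1, d = 0

Row-reduce the augmented matrix:
R1 ← R1 / (-3).
R2 ← R2 − 3·R1.
R3 ← R3 − 3·R1.
R4 ← R4 + 2·R1.
R2 ← R2 / (-1).
R1 ← R1 + 1/3·R2.
R3 ← R3 − 6·R2.
R4 ← R4 − 10/3·R2.
R3 ← R3 / (2).
R1 ← R1 + 1·R3.
R4 ← R4 − 2·R3.
R4 ← R4 / (-13/3).
R1 ← R1 − 23/6·R4.
R2 ← R2 + 1·R4.
R3 ← R3 − 5/2·R4.
Reading off the reduced rows gives a = -4, b = -3, c = -1, d = 0.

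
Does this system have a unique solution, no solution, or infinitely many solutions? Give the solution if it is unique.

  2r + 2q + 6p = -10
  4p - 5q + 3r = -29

Row-reduce:
R1 ← R1 / (6).
R2 ← R2 − 4·R1.
R2 ← R2 / (-19/3).
R1 ← R1 − 1/3·R2.
Rank is 2 with 3 unknowns, leaving r free.

infinitely many solutions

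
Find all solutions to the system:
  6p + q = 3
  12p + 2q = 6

Row-reduce:
R1 ← R1 / (6).
R2 ← R2 − 12·R1.
Rank is 1 with 2 unknowns, leaving q free.

infinitely many solutions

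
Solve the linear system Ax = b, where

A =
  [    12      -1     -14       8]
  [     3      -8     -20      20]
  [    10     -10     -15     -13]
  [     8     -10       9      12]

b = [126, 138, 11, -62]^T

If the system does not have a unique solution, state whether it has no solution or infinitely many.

Row-reduce the augmented matrix:
R1 ← R1 / (12).
R2 ← R2 − 3·R1.
R3 ← R3 − 10·R1.
R4 ← R4 − 8·R1.
R2 ← R2 / (-31/4).
R1 ← R1 + 1/12·R2.
R3 ← R3 + 55/6·R2.
R4 ← R4 + 28/3·R2.
R3 ← R3 / (1505/93).
R1 ← R1 + 92/93·R3.
R2 ← R2 − 66/31·R3.
R4 ← R4 − 3553/93·R3.
R4 ← R4 / (122929/1505).
R1 ← R1 + 3056/1505·R4.
R2 ← R2 − 4614/1505·R4.
R3 ← R3 + 3809/1505·R4.
Reading off the reduced rows gives x_1 = 2, x_2 = 6, x_3 = -6, x_4 = 3.

x_1 = 2, x_2 = 6, x_3 = -6, x_4 = 3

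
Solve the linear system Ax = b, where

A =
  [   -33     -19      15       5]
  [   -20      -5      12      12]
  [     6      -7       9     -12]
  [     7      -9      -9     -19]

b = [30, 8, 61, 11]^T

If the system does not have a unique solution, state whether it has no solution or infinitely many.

no solution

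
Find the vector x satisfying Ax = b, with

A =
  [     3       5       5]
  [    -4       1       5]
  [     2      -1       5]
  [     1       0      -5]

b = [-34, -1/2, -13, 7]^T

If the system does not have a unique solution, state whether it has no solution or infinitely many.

Row-reduce:
R1 ← R1 / (3).
R2 ← R2 + 4·R1.
R3 ← R3 − 2·R1.
R4 ← R4 − 1·R1.
R2 ← R2 / (23/3).
R1 ← R1 − 5/3·R2.
R3 ← R3 + 13/3·R2.
R4 ← R4 + 5/3·R2.
R3 ← R3 / (190/23).
R1 ← R1 + 20/23·R3.
R2 ← R2 − 35/23·R3.
R4 ← R4 + 95/23·R3.
Row 4 reduces to 0 = 1/4, a contradiction. The system is inconsistent.

no solution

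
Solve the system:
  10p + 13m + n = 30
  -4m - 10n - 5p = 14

infinitely many solutions

Row-reduce:
R1 ← R1 / (13).
R2 ← R2 + 4·R1.
R2 ← R2 / (-126/13).
R1 ← R1 − 1/13·R2.
Rank is 2 with 3 unknowns, leaving p free.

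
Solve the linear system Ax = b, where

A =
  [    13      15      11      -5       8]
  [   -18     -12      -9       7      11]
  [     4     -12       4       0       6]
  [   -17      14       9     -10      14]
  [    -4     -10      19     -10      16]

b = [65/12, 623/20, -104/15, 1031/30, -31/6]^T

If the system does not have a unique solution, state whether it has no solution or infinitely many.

x_1 = -1/3, x_2 = 4/5, x_3 = -2, x_4 = -3/4, x_5 = 2

Row-reduce the augmented matrix:
R1 ← R1 / (13).
R2 ← R2 + 18·R1.
R3 ← R3 − 4·R1.
R4 ← R4 + 17·R1.
R5 ← R5 + 4·R1.
R2 ← R2 / (114/13).
R1 ← R1 − 15/13·R2.
R3 ← R3 + 216/13·R2.
R4 ← R4 − 437/13·R2.
R5 ← R5 + 70/13·R2.
R3 ← R3 / (236/19).
R1 ← R1 − 1/38·R3.
R2 ← R2 − 27/38·R3.
R4 ← R4 + 1/2·R3.
R5 ← R5 − 498/19·R3.
R4 ← R4 / (-5935/354).
R1 ← R1 + 47/118·R4.
R2 ← R2 + 31/354·R4.
R3 ← R3 − 8/59·R4.
R5 ← R5 + 2663/177·R4.
R5 ← R5 / (-26977/2374).
R1 ← R1 + 2373/2374·R5.
R2 ← R2 − 539/2374·R5.
R3 ← R3 − 7551/2374·R5.
R4 ← R4 − 8261/2374·R5.
Reading off the reduced rows gives x_1 = -1/3, x_2 = 4/5, x_3 = -2, x_4 = -3/4, x_5 = 2.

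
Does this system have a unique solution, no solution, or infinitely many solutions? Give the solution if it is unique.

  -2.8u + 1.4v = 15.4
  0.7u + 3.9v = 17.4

Row-reduce the augmented matrix:
R1 ← R1 / (-14/5).
R2 ← R2 − 7/10·R1.
R2 ← R2 / (17/4).
R1 ← R1 + 1/2·R2.
Reading off the reduced rows gives u = -3, v = 5.

u = -3, v = 5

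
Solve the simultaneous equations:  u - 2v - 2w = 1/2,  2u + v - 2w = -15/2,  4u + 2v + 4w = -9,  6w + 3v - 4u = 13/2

Row-reduce the augmented matrix:
R2 ← R2 − 2·R1.
R3 ← R3 − 4·R1.
R4 ← R4 + 4·R1.
R2 ← R2 / (5).
R1 ← R1 + 2·R2.
R3 ← R3 − 10·R2.
R4 ← R4 + 5·R2.
R3 ← R3 / (8).
R1 ← R1 + 6/5·R3.
R2 ← R2 − 2/5·R3.
R4 reduces to 0 = 0, so the extra equation is consistent.
Reading off the reduced rows gives u = -2, v = -2, w = 3/4.

u = -2, v = -2, w = 3/4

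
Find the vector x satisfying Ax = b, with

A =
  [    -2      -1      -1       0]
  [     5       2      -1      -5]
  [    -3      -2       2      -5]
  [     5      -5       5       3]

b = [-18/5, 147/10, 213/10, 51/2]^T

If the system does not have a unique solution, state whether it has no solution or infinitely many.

Row-reduce the augmented matrix:
R1 ← R1 / (-2).
R2 ← R2 − 5·R1.
R3 ← R3 + 3·R1.
R4 ← R4 − 5·R1.
R2 ← R2 / (-1/2).
R1 ← R1 − 1/2·R2.
R3 ← R3 + 1/2·R2.
R4 ← R4 + 15/2·R2.
R3 ← R3 / (7).
R1 ← R1 + 3·R3.
R2 ← R2 − 7·R3.
R4 ← R4 − 55·R3.
R4 ← R4 / (78).
R1 ← R1 + 5·R4.
R2 ← R2 − 10·R4.
Reading off the reduced rows gives x_1 = 3/2, x_2 = -12/5, x_3 = 3, x_4 = -3.

x_1 = 3/2, x_2 = -12/5, x_3 = 3, x_4 = -3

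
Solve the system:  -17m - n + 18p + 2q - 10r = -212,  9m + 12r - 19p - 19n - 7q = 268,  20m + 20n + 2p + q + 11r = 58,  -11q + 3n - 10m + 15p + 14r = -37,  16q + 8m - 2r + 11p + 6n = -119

m = 5, n = -3, p = -5, q = -5, r = 3

Row-reduce the augmented matrix:
R1 ← R1 / (-17).
R2 ← R2 − 9·R1.
R3 ← R3 − 20·R1.
R4 ← R4 + 10·R1.
R5 ← R5 − 8·R1.
R2 ← R2 / (-332/17).
R1 ← R1 − 1/17·R2.
R3 ← R3 − 320/17·R2.
R4 ← R4 − 61/17·R2.
R5 ← R5 − 94/17·R2.
R3 ← R3 / (1166/83).
R1 ← R1 + 361/332·R3.
R2 ← R2 − 161/332·R3.
R4 ← R4 − 887/332·R3.
R5 ← R5 − 2787/166·R3.
R4 ← R4 / (-59777/4664).
R1 ← R1 + 1489/4664·R4.
R2 ← R2 − 1801/4664·R4.
R3 ← R3 + 197/1166·R4.
R5 ← R5 − 42199/2332·R4.
R5 ← R5 / (996063/59777).
R1 ← R1 − 32912/59777·R5.
R2 ← R2 − 3790/59777·R5.
R3 ← R3 − 8465/59777·R5.
R4 ← R4 + 93423/59777·R5.
Reading off the reduced rows gives m = 5, n = -3, p = -5, q = -5, r = 3.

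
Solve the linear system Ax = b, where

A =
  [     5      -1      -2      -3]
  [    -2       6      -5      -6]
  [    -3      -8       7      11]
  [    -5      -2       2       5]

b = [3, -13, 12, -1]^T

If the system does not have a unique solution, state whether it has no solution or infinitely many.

infinitely many solutions

Row-reduce:
R1 ← R1 / (5).
R2 ← R2 + 2·R1.
R3 ← R3 + 3·R1.
R4 ← R4 + 5·R1.
R2 ← R2 / (28/5).
R1 ← R1 + 1/5·R2.
R3 ← R3 + 43/5·R2.
R4 ← R4 + 3·R2.
R3 ← R3 / (-87/28).
R1 ← R1 + 17/28·R3.
R2 ← R2 + 29/28·R3.
R4 ← R4 + 87/28·R3.
Rank is 3 with 4 unknowns, leaving x_4 free.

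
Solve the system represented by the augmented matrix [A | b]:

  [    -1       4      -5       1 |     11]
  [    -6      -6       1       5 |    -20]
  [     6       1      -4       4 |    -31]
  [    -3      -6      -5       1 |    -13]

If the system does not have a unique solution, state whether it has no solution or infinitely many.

x_1 = -3, x_2 = 3, x_3 = 0, x_4 = -4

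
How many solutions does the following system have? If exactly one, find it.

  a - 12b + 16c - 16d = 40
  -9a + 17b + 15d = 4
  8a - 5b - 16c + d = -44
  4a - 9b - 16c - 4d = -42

infinitely many solutions

Row-reduce:
R2 ← R2 + 9·R1.
R3 ← R3 − 8·R1.
R4 ← R4 − 4·R1.
R2 ← R2 / (-91).
R1 ← R1 + 12·R2.
R3 ← R3 − 91·R2.
R4 ← R4 − 39·R2.
Swap R3 and R4.
R3 ← R3 / (-128/7).
R1 ← R1 + 272/91·R3.
R2 ← R2 + 144/91·R3.
Rank is 3 with 4 unknowns, leaving d free.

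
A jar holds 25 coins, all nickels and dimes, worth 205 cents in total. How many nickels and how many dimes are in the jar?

nickels: 9, dimes: 16

Let n = nickels, d = dimes.
  n + d = 25
  5n + 10d = 205
Row-reduce the augmented matrix:
R2 ← R2 − 5·R1.
R2 ← R2 / (5).
R1 ← R1 − 1·R2.
Reading off the reduced rows gives n = 9, d = 16.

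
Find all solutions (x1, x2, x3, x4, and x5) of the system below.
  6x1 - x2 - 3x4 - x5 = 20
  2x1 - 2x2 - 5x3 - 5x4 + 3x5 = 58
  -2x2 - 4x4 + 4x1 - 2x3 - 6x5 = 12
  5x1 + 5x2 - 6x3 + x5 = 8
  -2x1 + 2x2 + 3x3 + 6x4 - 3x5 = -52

Row-reduce the augmented matrix:
R1 ← R1 / (6).
R2 ← R2 − 2·R1.
R3 ← R3 − 4·R1.
R4 ← R4 − 5·R1.
R5 ← R5 + 2·R1.
R2 ← R2 / (-5/3).
R1 ← R1 + 1/6·R2.
R3 ← R3 + 4/3·R2.
R4 ← R4 − 35/6·R2.
R5 ← R5 − 5/3·R2.
R3 ← R3 / (2).
R1 ← R1 − 1/2·R3.
R2 ← R2 − 3·R3.
R4 ← R4 + 47/2·R3.
R5 ← R5 + 2·R3.
R4 ← R4 / (13/5).
R1 ← R1 + 2/5·R4.
R2 ← R2 − 3/5·R4.
R3 ← R3 − 3/5·R4.
R5 ← R5 − 11/5·R4.
R5 ← R5 / (1563/26).
R1 ← R1 + 283/26·R5.
R2 ← R2 − 743/26·R5.
R3 ← R3 − 379/26·R5.
R4 ← R4 + 805/26·R5.
Reading off the reduced rows gives x1 = 2, x2 = -6, x3 = -4, x4 = -2, x5 = 4.

x1 = 2, x2 = -6, x3 = -4, x4 = -2, x5 = 4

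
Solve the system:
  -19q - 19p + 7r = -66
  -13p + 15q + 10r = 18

Row-reduce:
R1 ← R1 / (-19).
R2 ← R2 + 13·R1.
R2 ← R2 / (28).
R1 ← R1 − 1·R2.
Rank is 2 with 3 unknowns, leaving r free.

infinitely many solutions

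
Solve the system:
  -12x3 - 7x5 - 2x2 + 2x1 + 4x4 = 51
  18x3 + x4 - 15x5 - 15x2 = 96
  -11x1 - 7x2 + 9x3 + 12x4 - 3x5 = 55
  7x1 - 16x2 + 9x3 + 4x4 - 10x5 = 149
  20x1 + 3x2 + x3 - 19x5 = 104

Row-reduce the augmented matrix:
R1 ← R1 / (2).
R3 ← R3 + 11·R1.
R4 ← R4 − 7·R1.
R5 ← R5 − 20·R1.
R2 ← R2 / (-15).
R1 ← R1 + 1·R2.
R3 ← R3 + 18·R2.
R4 ← R4 + 9·R2.
R5 ← R5 − 23·R2.
R3 ← R3 / (-393/5).
R1 ← R1 + 36/5·R3.
R2 ← R2 + 6/5·R3.
R4 ← R4 − 201/5·R3.
R5 ← R5 − 743/5·R3.
R4 ← R4 / (809/131).
R1 ← R1 + 421/393·R4.
R2 ← R2 + 223/393·R4.
R3 ← R3 + 164/393·R4.
R5 ← R5 − 9253/393·R4.
R5 ← R5 / (-292211/4854).
R1 ← R1 − 7981/4854·R5.
R2 ← R2 − 5858/2427·R5.
R3 ← R3 − 1739/1618·R5.
R4 ← R4 − 1504/809·R5.
Reading off the reduced rows gives x1 = 5, x2 = -5, x3 = 0, x4 = 6, x5 = -1.

x1 = 5, x2 = -5, x3 = 0, x4 = 6, x5 = -1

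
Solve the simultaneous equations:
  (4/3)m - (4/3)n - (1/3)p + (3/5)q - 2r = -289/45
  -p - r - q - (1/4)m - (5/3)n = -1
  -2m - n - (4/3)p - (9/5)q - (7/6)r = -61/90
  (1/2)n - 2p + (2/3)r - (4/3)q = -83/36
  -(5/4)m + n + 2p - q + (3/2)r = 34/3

Row-reduce the augmented matrix:
R1 ← R1 / (4/3).
R2 ← R2 + 1/4·R1.
R3 ← R3 + 2·R1.
R5 ← R5 + 5/4·R1.
R2 ← R2 / (-23/12).
R1 ← R1 + 1·R2.
R3 ← R3 + 3·R2.
R4 ← R4 − 1/2·R2.
R5 ← R5 + 1/4·R2.
R3 ← R3 / (-47/276).
R1 ← R1 − 7/23·R3.
R2 ← R2 − 51/92·R3.
R4 ← R4 + 419/184·R3.
R5 ← R5 − 42/23·R3.
R4 ← R4 / (-11429/1410).
R1 ← R1 − 84/47·R4.
R2 ← R2 − 483/235·R4.
R3 ← R3 + 135/47·R4.
R5 ← R5 − 1157/235·R4.
R5 ← R5 / (-5453/1039).
R1 ← R1 − 1688/1039·R5.
R2 ← R2 − 1110/1039·R5.
R3 ← R3 − 4519/2078·R5.
R4 ← R4 + 6985/2078·R5.
Reading off the reduced rows gives m = -2/3, n = -3/2, p = 3, q = -2, r = 8/3.

m = -2/3, n = -3/2, p = 3, q = -2, r = 8/3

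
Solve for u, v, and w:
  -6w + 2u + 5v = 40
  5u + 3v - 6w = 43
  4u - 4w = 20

Row-reduce the augmented matrix:
R1 ← R1 / (2).
R2 ← R2 − 5·R1.
R3 ← R3 − 4·R1.
R2 ← R2 / (-19/2).
R1 ← R1 − 5/2·R2.
R3 ← R3 + 10·R2.
R3 ← R3 / (-28/19).
R1 ← R1 + 12/19·R3.
R2 ← R2 + 18/19·R3.
Reading off the reduced rows gives u = 5, v = 6, w = 0.

u = 5, v = 6, w = 0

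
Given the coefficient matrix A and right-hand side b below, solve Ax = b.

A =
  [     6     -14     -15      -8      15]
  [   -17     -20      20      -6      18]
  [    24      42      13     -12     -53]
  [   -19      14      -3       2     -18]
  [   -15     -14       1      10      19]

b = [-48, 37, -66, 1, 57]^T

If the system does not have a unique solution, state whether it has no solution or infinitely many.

infinitely many solutions

Row-reduce:
R1 ← R1 / (6).
R2 ← R2 + 17·R1.
R3 ← R3 − 24·R1.
R4 ← R4 + 19·R1.
R5 ← R5 + 15·R1.
R2 ← R2 / (-179/3).
R1 ← R1 + 7/3·R2.
R3 ← R3 − 98·R2.
R4 ← R4 + 91/3·R2.
R5 ← R5 + 49·R2.
R3 ← R3 / (6452/179).
R1 ← R1 + 290/179·R3.
R2 ← R2 − 135/358·R3.
R4 ← R4 + 6992/179·R3.
R5 ← R5 + 3226/179·R3.
R4 ← R4 / (-61472/1613).
R1 ← R1 + 2306/1613·R4.
R2 ← R2 − 1232/1613·R4.
R3 ← R3 + 1212/1613·R4.
Rank is 4 with 5 unknowns, leaving x_5 free.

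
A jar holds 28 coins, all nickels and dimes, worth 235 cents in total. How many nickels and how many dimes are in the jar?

nickels: 9, dimes: 19

Let n = nickels, d = dimes.
  n + d = 28
  5n + 10d = 235
From equation 1: n = 28 − d.
Substitute into equation 2 and solve: d = 19.
Then n = 9.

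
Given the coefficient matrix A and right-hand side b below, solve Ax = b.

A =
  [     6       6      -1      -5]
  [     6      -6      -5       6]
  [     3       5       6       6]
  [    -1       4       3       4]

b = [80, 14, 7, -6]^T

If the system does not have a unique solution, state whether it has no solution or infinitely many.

x_1 = 6, x_2 = 5, x_3 = -4, x_4 = -2

Row-reduce the augmented matrix:
R1 ← R1 / (6).
R2 ← R2 − 6·R1.
R3 ← R3 − 3·R1.
R4 ← R4 + 1·R1.
R2 ← R2 / (-12).
R1 ← R1 − 1·R2.
R3 ← R3 − 2·R2.
R4 ← R4 − 5·R2.
R3 ← R3 / (35/6).
R1 ← R1 + 1/2·R3.
R2 ← R2 − 1/3·R3.
R4 ← R4 − 7/6·R3.
R4 ← R4 / (341/60).
R1 ← R1 − 407/420·R4.
R2 ← R2 + 211/140·R4.
R3 ← R3 − 62/35·R4.
Reading off the reduced rows gives x_1 = 6, x_2 = 5, x_3 = -4, x_4 = -2.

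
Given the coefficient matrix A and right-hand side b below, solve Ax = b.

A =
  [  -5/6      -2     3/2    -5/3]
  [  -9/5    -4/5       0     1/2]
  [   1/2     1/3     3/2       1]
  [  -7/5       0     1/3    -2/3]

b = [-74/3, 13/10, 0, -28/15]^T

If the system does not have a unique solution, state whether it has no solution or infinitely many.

x_1 = -2, x_2 = 6, x_3 = -4, x_4 = 5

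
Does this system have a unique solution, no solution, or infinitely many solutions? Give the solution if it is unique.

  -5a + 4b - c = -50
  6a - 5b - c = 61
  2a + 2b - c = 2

a = 6, b = -5, c = 0

Row-reduce the augmented matrix:
R1 ← R1 / (-5).
R2 ← R2 − 6·R1.
R3 ← R3 − 2·R1.
R2 ← R2 / (-1/5).
R1 ← R1 + 4/5·R2.
R3 ← R3 − 18/5·R2.
R3 ← R3 / (-41).
R1 ← R1 − 9·R3.
R2 ← R2 − 11·R3.
Reading off the reduced rows gives a = 6, b = -5, c = 0.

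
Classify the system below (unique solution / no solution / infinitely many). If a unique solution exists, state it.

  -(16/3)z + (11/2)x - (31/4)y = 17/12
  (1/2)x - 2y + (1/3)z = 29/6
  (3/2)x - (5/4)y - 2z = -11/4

infinitely many solutions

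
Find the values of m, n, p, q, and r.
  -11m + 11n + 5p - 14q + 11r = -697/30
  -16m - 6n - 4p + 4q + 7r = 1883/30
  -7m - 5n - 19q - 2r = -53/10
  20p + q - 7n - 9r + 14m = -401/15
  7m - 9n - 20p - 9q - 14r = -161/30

Row-reduce the augmented matrix:
R1 ← R1 / (-11).
R2 ← R2 + 16·R1.
R3 ← R3 + 7·R1.
R4 ← R4 − 14·R1.
R5 ← R5 − 7·R1.
R2 ← R2 / (-22).
R1 ← R1 + 1·R2.
R3 ← R3 + 12·R2.
R4 ← R4 − 7·R2.
R5 ← R5 + 2·R2.
R3 ← R3 / (359/121).
R1 ← R1 − 7/121·R3.
R2 ← R2 − 62/121·R3.
R4 ← R4 − 2756/121·R3.
R5 ← R5 + 1911/121·R3.
R4 ← R4 / (61181/359).
R1 ← R1 − 223/359·R4.
R2 ← R2 − 1052/359·R4.
R3 ← R3 + 2829/359·R4.
R5 ← R5 + 51904/359·R4.
R5 ← R5 / (30441/61181).
R1 ← R1 + 38752/61181·R5.
R2 ← R2 − 65935/122362·R5.
R3 ← R3 − 21063/122362·R5.
R4 ← R4 − 24083/122362·R5.
Reading off the reduced rows gives m = -8/5, n = -3, p = -2/3, q = 3/2, r = 3/2.

m = -8/5, n = -3, p = -2/3, q = 3/2, r = 3/2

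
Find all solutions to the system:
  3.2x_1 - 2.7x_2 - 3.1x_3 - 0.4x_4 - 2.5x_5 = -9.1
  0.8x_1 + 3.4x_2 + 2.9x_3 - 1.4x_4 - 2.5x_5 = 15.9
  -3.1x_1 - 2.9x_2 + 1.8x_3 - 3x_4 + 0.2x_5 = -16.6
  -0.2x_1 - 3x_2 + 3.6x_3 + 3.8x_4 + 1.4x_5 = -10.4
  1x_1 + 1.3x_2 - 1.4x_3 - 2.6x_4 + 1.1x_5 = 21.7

Row-reduce the augmented matrix:
R1 ← R1 / (16/5).
R2 ← R2 − 4/5·R1.
R3 ← R3 + 31/10·R1.
R4 ← R4 + 1/5·R1.
R5 ← R5 − 1·R1.
R2 ← R2 / (163/40).
R1 ← R1 + 27/32·R2.
R3 ← R3 + 353/64·R2.
R4 ← R4 + 507/160·R2.
R5 ← R5 − 343/160·R2.
R3 ← R3 / (9835/2608).
R1 ← R1 + 271/1304·R3.
R2 ← R2 − 147/163·R3.
R4 ← R4 − 40841/6520·R3.
R5 ← R5 + 15417/6520·R3.
R4 ← R4 / (2781747/245875).
R1 ← R1 + 33332/49175·R4.
R2 ← R2 − 6406/7025·R4.
R3 ← R3 + 67118/49175·R4.
R5 ← R5 + 1233914/245875·R4.
R5 ← R5 / (91661039/27817470).
R1 ← R1 + 2700932/2781747·R5.
R2 ← R2 − 161842/2781747·R5.
R3 ← R3 + 929705/2781747·R5.
R4 ← R4 − 1891243/2781747·R5.
Reading off the reduced rows gives x_1 = 6, x_2 = 4, x_3 = 2, x_4 = -3, x_5 = 5.

x_1 = 6, x_2 = 4, x_3 = 2, x_4 = -3, x_5 = 5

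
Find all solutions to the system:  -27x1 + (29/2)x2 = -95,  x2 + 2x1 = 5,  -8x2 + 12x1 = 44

Row-reduce:
R1 ← R1 / (-27).
R2 ← R2 − 2·R1.
R3 ← R3 − 12·R1.
R2 ← R2 / (56/27).
R1 ← R1 + 29/54·R2.
R3 ← R3 + 14/9·R2.
Row 3 reduces to 0 = 1/4, a contradiction. The system is inconsistent.

no solution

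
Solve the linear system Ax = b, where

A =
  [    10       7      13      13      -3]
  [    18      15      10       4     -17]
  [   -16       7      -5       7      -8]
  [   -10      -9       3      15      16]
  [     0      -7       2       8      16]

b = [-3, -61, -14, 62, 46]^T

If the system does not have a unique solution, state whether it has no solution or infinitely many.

Row-reduce the augmented matrix:
R1 ← R1 / (10).
R2 ← R2 − 18·R1.
R3 ← R3 + 16·R1.
R4 ← R4 + 10·R1.
R2 ← R2 / (12/5).
R1 ← R1 − 7/10·R2.
R3 ← R3 − 91/5·R2.
R4 ← R4 + 2·R2.
R5 ← R5 + 7·R2.
R3 ← R3 / (1409/12).
R1 ← R1 − 125/24·R3.
R2 ← R2 + 67/12·R3.
R4 ← R4 − 29/6·R3.
R5 ← R5 + 445/12·R3.
R4 ← R4 / (6528/1409).
R1 ← R1 + 1128/1409·R4.
R2 ← R2 − 330/1409·R4.
R3 ← R3 − 2099/1409·R4.
R5 ← R5 − 9384/1409·R4.
R5 ← R5 / (89/16).
R1 ← R1 + 57/272·R5.
R2 ← R2 + 1383/1088·R5.
R3 ← R3 − 3677/6528·R5.
R4 ← R4 − 337/6528·R5.
Reading off the reduced rows gives x_1 = -2, x_2 = 0, x_3 = 3, x_4 = -1, x_5 = 3.

x_1 = -2, x_2 = 0, x_3 = 3, x_4 = -1, x_5 = 3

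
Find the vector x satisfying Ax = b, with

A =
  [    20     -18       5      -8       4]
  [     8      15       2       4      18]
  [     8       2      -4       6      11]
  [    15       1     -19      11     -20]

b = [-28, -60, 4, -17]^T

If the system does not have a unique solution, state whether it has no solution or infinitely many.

Row-reduce:
R1 ← R1 / (20).
R2 ← R2 − 8·R1.
R3 ← R3 − 8·R1.
R4 ← R4 − 15·R1.
R2 ← R2 / (111/5).
R1 ← R1 + 9/10·R2.
R3 ← R3 − 46/5·R2.
R4 ← R4 − 29/2·R2.
R3 ← R3 / (-6).
R1 ← R1 − 1/4·R3.
R4 ← R4 + 91/4·R3.
R4 ← R4 / (-5005/444).
R1 ← R1 − 67/444·R4.
R2 ← R2 − 12/37·R4.
R3 ← R3 + 115/111·R4.
Rank is 4 with 5 unknowns, leaving x_5 free.

infinitely many solutions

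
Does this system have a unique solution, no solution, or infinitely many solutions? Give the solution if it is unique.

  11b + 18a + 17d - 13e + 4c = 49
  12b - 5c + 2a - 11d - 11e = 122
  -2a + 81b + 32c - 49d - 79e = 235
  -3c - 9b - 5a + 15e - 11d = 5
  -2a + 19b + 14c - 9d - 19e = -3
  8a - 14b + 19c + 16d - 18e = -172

Row-reduce the augmented matrix:
R1 ← R1 / (18).
R2 ← R2 − 2·R1.
R3 ← R3 + 2·R1.
R4 ← R4 + 5·R1.
R5 ← R5 + 2·R1.
R6 ← R6 − 8·R1.
R2 ← R2 / (97/9).
R1 ← R1 − 11/18·R2.
R3 ← R3 − 740/9·R2.
R4 ← R4 + 107/18·R2.
R5 ← R5 − 182/9·R2.
R6 ← R6 + 170/9·R2.
R3 ← R3 / (7176/97).
R1 ← R1 − 103/194·R3.
R2 ← R2 + 49/97·R3.
R4 ← R4 + 949/194·R3.
R5 ← R5 − 2392/97·R3.
R6 ← R6 − 745/97·R3.
R4 ← R4 / (-10).
R1 ← R1 − 17/13·R4.
R2 ← R2 + 11/13·R4.
R3 ← R3 − 9/13·R4.
R6 ← R6 + 253/13·R4.
Swap R5 and R6.
R5 ← R5 / (-467901/11960).
R1 ← R1 − 7279/11960·R5.
R2 ← R2 + 16907/11960·R5.
R3 ← R3 − 3433/11960·R5.
R4 ← R4 + 517/920·R5.
R6 reduces to 0 = 0, so the extra equation is consistent.
Reading off the reduced rows gives a = 6, b = 3, c = -6, d = -4, e = 0.

a = 6, b = 3, c = -6, d = -4, e = 0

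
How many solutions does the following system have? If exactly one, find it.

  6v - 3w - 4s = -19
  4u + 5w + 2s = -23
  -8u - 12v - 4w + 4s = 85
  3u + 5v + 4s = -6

Row-reduce:
Swap R1 and R2.
R1 ← R1 / (4).
R3 ← R3 + 8·R1.
R4 ← R4 − 3·R1.
R2 ← R2 / (6).
R3 ← R3 + 12·R2.
R4 ← R4 − 5·R2.
Swap R3 and R4.
R3 ← R3 / (-5/4).
R1 ← R1 − 5/4·R3.
R2 ← R2 + 1/2·R3.
Row 4 reduces to 0 = 1, a contradiction. The system is inconsistent.

no solution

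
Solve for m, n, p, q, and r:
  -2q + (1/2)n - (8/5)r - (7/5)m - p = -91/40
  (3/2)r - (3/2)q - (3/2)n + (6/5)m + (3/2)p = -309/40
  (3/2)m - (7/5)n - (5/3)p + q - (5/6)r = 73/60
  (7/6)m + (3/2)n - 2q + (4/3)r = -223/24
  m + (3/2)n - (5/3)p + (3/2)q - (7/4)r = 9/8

Row-reduce the augmented matrix:
R1 ← R1 / (-7/5).
R2 ← R2 − 6/5·R1.
R3 ← R3 − 3/2·R1.
R4 ← R4 − 7/6·R1.
R5 ← R5 − 1·R1.
R2 ← R2 / (-15/14).
R1 ← R1 + 5/14·R2.
R3 ← R3 + 121/140·R2.
R4 ← R4 − 23/12·R2.
R5 ← R5 − 13/7·R2.
R3 ← R3 / (-977/300).
R1 ← R1 − 1/2·R3.
R2 ← R2 + 3/5·R3.
R4 ← R4 − 19/60·R3.
R5 ← R5 + 19/15·R3.
R4 ← R4 / (-27187/2931).
R1 ← R1 − 2660/977·R4.
R2 ← R2 − 2670/977·R4.
R3 ← R3 + 435/977·R4.
R5 ← R5 + 11849/1954·R4.
R5 ← R5 / (-264355/163122).
R1 ← R1 − 18617/27187·R5.
R2 ← R2 − 9795/27187·R5.
R3 ← R3 − 221699/271870·R5.
R4 ← R4 − 163/54374·R5.
Reading off the reduced rows gives m = -3, n = -3/4, p = -3/2, q = 3, r = 1.

m = -3, n = -3/4, p = -3/2, q = 3, r = 1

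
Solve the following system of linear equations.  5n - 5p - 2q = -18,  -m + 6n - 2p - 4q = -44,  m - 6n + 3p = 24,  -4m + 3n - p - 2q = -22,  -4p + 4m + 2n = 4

m = 0, n = -6, p = -4, q = 4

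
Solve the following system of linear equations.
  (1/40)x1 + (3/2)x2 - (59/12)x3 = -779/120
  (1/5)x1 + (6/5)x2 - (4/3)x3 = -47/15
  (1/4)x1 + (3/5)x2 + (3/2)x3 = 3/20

Row-reduce:
R1 ← R1 / (1/40).
R2 ← R2 − 1/5·R1.
R3 ← R3 − 1/4·R1.
R2 ← R2 / (-54/5).
R1 ← R1 − 60·R2.
R3 ← R3 + 72/5·R2.
Rank is 2 with 3 unknowns, leaving x3 free.

infinitely many solutions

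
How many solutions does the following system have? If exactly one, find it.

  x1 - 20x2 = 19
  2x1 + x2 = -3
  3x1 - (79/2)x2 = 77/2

no solution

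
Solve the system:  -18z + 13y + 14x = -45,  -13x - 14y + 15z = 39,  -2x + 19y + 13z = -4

Row-reduce the augmented matrix:
R1 ← R1 / (14).
R2 ← R2 + 13·R1.
R3 ← R3 + 2·R1.
R2 ← R2 / (-27/14).
R1 ← R1 − 13/14·R2.
R3 ← R3 − 146/7·R2.
R3 ← R3 / (-73/9).
R1 ← R1 + 19/9·R3.
R2 ← R2 − 8/9·R3.
Reading off the reduced rows gives x = 6, y = -3, z = 5.

x = 6, y = -3, z = 5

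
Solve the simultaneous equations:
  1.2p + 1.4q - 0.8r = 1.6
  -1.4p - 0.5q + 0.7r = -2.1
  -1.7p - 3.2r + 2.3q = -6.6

p = 2, q = 0, r = 1

Row-reduce the augmented matrix:
R1 ← R1 / (6/5).
R2 ← R2 + 7/5·R1.
R3 ← R3 + 17/10·R1.
R2 ← R2 / (17/15).
R1 ← R1 − 7/6·R2.
R3 ← R3 − 257/60·R2.
R3 ← R3 / (-2347/680).
R1 ← R1 + 29/68·R3.
R2 ← R2 + 7/34·R3.
Reading off the reduced rows gives p = 2, q = 0, r = 1.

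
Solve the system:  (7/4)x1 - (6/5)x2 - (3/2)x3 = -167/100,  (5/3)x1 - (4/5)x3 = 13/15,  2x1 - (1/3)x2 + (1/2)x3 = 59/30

x1 = 1, x2 = 8/5, x3 = 1

Row-reduce the augmented matrix:
R1 ← R1 / (7/4).
R2 ← R2 − 5/3·R1.
R3 ← R3 − 2·R1.
R2 ← R2 / (8/7).
R1 ← R1 + 24/35·R2.
R3 ← R3 − 109/105·R2.
R3 ← R3 / (493/300).
R1 ← R1 + 12/25·R3.
R2 ← R2 − 11/20·R3.
Reading off the reduced rows gives x1 = 1, x2 = 8/5, x3 = 1.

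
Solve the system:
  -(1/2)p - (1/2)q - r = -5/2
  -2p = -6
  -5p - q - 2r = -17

infinitely many solutions

Row-reduce:
R1 ← R1 / (-1/2).
R2 ← R2 + 2·R1.
R3 ← R3 + 5·R1.
R2 ← R2 / (2).
R1 ← R1 − 1·R2.
R3 ← R3 − 4·R2.
Rank is 2 with 3 unknowns, leaving r free.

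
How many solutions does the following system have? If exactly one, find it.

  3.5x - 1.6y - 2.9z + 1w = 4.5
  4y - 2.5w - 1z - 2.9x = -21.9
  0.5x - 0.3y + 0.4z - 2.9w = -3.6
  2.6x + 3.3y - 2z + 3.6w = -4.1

x = 1, y = -3, z = 2, w = 2

Row-reduce the augmented matrix:
R1 ← R1 / (7/2).
R2 ← R2 + 29/10·R1.
R3 ← R3 − 1/2·R1.
R4 ← R4 − 13/5·R1.
R2 ← R2 / (468/175).
R1 ← R1 + 16/35·R2.
R3 ← R3 + 1/14·R2.
R4 ← R4 − 1571/350·R2.
R3 ← R3 / (2257/3120).
R1 ← R1 + 55/39·R3.
R2 ← R2 + 397/312·R3.
R4 ← R4 − 18301/3120·R3.
R4 ← R4 / (346423/11285).
R1 ← R1 + 13585/2257·R4.
R2 ← R2 + 13668/2257·R4.
R3 ← R3 + 9633/2257·R4.
Reading off the reduced rows gives x = 1, y = -3, z = 2, w = 2.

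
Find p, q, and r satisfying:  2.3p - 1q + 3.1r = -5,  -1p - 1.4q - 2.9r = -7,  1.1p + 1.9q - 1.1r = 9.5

Row-reduce the augmented matrix:
R1 ← R1 / (23/10).
R2 ← R2 + 1·R1.
R3 ← R3 − 11/10·R1.
R2 ← R2 / (-211/115).
R1 ← R1 + 10/23·R2.
R3 ← R3 − 547/230·R2.
R3 ← R3 / (-19389/4220).
R1 ← R1 − 362/211·R3.
R2 ← R2 − 357/422·R3.
Reading off the reduced rows gives p = 0, q = 5, r = 0.

p = 0, q = 5, r = 0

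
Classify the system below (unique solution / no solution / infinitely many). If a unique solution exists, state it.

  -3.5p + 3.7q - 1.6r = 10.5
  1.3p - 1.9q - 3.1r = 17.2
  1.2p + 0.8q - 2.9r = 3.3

Row-reduce the augmented matrix:
R1 ← R1 / (-7/2).
R2 ← R2 − 13/10·R1.
R3 ← R3 − 6/5·R1.
R2 ← R2 / (-92/175).
R1 ← R1 + 37/35·R2.
R3 ← R3 − 362/175·R2.
R3 ← R3 / (-8273/460).
R1 ← R1 − 1451/184·R3.
R2 ← R2 − 1293/184·R3.
Reading off the reduced rows gives p = -6, q = -5, r = -5.

p = -6, q = -5, r = -5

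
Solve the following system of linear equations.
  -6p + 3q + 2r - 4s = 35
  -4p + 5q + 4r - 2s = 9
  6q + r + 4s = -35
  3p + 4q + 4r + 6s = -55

p = -5, q = -3, r = -1, s = -4

Row-reduce the augmented matrix:
R1 ← R1 / (-6).
R2 ← R2 + 4·R1.
R4 ← R4 − 3·R1.
R2 ← R2 / (3).
R1 ← R1 + 1/2·R2.
R3 ← R3 − 6·R2.
R4 ← R4 − 11/2·R2.
R3 ← R3 / (-13/3).
R1 ← R1 − 1/9·R3.
R2 ← R2 − 8/9·R3.
R4 ← R4 − 1/9·R3.
R4 ← R4 / (37/13).
R1 ← R1 − 11/13·R4.
R2 ← R2 − 10/13·R4.
R3 ← R3 + 8/13·R4.
Reading off the reduced rows gives p = -5, q = -3, r = -1, s = -4.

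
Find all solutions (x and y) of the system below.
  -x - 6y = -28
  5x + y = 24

From equation 1: x = 28 − 6·y.
Substitute into equation 2 and solve: y = 4.
Then x = 4.

x = 4, y = 4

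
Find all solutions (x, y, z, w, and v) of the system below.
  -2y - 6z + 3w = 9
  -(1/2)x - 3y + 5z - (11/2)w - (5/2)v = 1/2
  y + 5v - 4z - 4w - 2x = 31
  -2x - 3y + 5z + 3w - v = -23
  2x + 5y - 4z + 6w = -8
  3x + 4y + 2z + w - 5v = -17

no solution

Row-reduce:
Swap R1 and R2.
R1 ← R1 / (-1/2).
R3 ← R3 + 2·R1.
R4 ← R4 + 2·R1.
R5 ← R5 − 2·R1.
R6 ← R6 − 3·R1.
R2 ← R2 / (-2).
R1 ← R1 − 6·R2.
R3 ← R3 − 13·R2.
R4 ← R4 − 9·R2.
R5 ← R5 + 7·R2.
R6 ← R6 + 14·R2.
R3 ← R3 / (-63).
R1 ← R1 + 28·R3.
R2 ← R2 − 3·R3.
R4 ← R4 + 42·R3.
R5 ← R5 − 37·R3.
R6 ← R6 − 74·R3.
R4 ← R4 / (27/2).
R1 ← R1 − 10/3·R4.
R2 ← R2 − 2/7·R4.
R3 ← R3 + 25/42·R4.
R5 ← R5 + 94/21·R4.
R6 ← R6 + 188/21·R4.
R5 ← R5 / (-863/567).
R1 ← R1 + 115/81·R5.
R2 ← R2 − 139/189·R5.
R3 ← R3 + 160/567·R5.
R4 ← R4 + 2/27·R5.
R6 ← R6 + 1726/567·R5.
Row 6 reduces to 0 = -2, a contradiction. The system is inconsistent.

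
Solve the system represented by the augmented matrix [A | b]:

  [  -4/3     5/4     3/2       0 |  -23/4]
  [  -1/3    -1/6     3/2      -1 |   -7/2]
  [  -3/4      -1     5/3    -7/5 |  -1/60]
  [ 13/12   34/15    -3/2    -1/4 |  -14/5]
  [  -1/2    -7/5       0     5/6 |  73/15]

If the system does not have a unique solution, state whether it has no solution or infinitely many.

no solution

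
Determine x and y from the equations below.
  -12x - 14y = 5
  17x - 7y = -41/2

x = -1, y = 1/2

Row-reduce the augmented matrix:
R1 ← R1 / (-12).
R2 ← R2 − 17·R1.
R2 ← R2 / (-161/6).
R1 ← R1 − 7/6·R2.
Reading off the reduced rows gives x = -1, y = 1/2.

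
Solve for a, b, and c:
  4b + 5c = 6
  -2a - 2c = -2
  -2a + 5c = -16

a = 3, b = 4, c = -2

Row-reduce the augmented matrix:
Swap R1 and R2.
R1 ← R1 / (-2).
R3 ← R3 + 2·R1.
R2 ← R2 / (4).
R3 ← R3 / (7).
R1 ← R1 − 1·R3.
R2 ← R2 − 5/4·R3.
Reading off the reduced rows gives a = 3, b = 4, c = -2.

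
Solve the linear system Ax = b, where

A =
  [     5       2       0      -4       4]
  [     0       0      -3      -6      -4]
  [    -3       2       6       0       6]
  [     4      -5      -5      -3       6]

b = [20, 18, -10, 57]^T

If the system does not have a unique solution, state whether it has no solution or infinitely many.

infinitely many solutions

Row-reduce:
R1 ← R1 / (5).
R3 ← R3 + 3·R1.
R4 ← R4 − 4·R1.
Swap R2 and R3.
R2 ← R2 / (16/5).
R1 ← R1 − 2/5·R2.
R4 ← R4 + 33/5·R2.
R3 ← R3 / (-3).
R1 ← R1 + 3/4·R3.
R2 ← R2 − 15/8·R3.
R4 ← R4 − 59/8·R3.
R4 ← R4 / (-39/2).
R1 ← R1 − 1·R4.
R2 ← R2 + 9/2·R4.
R3 ← R3 − 2·R4.
Rank is 4 with 5 unknowns, leaving x_5 free.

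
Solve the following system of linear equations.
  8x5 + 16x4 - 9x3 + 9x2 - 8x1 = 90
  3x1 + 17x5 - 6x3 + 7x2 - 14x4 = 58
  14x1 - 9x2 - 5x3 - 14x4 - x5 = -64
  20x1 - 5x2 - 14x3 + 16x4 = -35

infinitely many solutions

Row-reduce:
R1 ← R1 / (-8).
R2 ← R2 − 3·R1.
R3 ← R3 − 14·R1.
R4 ← R4 − 20·R1.
R2 ← R2 / (83/8).
R1 ← R1 + 9/8·R2.
R3 ← R3 − 27/4·R2.
R4 ← R4 − 35/2·R2.
R3 ← R3 / (-1216/83).
R1 ← R1 − 9/83·R3.
R2 ← R2 + 75/83·R3.
R4 ← R4 + 1717/83·R3.
R4 ← R4 / (25765/608).
R1 ← R1 + 1657/608·R4.
R2 ← R2 + 1189/608·R4.
R3 ← R3 + 797/608·R4.
Rank is 4 with 5 unknowns, leaving x5 free.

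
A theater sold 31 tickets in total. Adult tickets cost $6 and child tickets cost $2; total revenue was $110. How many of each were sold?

adult tickets: 12, child tickets: 19

Let a = adult tickets, c = child tickets.
  a + c = 31
  6a + 2c = 110
From equation 1: a = 31 − c.
Substitute into equation 2 and solve: c = 19.
Then a = 12.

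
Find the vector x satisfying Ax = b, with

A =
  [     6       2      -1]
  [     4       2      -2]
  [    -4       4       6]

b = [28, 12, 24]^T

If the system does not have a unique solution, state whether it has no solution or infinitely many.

x_1 = 5, x_2 = 2, x_3 = 6

Row-reduce the augmented matrix:
R1 ← R1 / (6).
R2 ← R2 − 4·R1.
R3 ← R3 + 4·R1.
R2 ← R2 / (2/3).
R1 ← R1 − 1/3·R2.
R3 ← R3 − 16/3·R2.
R3 ← R3 / (16).
R1 ← R1 − 1/2·R3.
R2 ← R2 + 2·R3.
Reading off the reduced rows gives x_1 = 5, x_2 = 2, x_3 = 6.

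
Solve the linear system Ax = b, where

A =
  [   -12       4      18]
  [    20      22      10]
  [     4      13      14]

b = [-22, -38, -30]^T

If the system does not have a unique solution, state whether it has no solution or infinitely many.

infinitely many solutions

Row-reduce:
R1 ← R1 / (-12).
R2 ← R2 − 20·R1.
R3 ← R3 − 4·R1.
R2 ← R2 / (86/3).
R1 ← R1 + 1/3·R2.
R3 ← R3 − 43/3·R2.
Rank is 2 with 3 unknowns, leaving x_3 free.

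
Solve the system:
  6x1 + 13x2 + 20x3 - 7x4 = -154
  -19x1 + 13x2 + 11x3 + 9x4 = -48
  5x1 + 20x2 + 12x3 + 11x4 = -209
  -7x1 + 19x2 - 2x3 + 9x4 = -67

x1 = -5, x2 = -4, x3 = -5, x4 = -4

Row-reduce the augmented matrix:
R1 ← R1 / (6).
R2 ← R2 + 19·R1.
R3 ← R3 − 5·R1.
R4 ← R4 + 7·R1.
R2 ← R2 / (325/6).
R1 ← R1 − 13/6·R2.
R3 ← R3 − 55/6·R2.
R4 ← R4 − 205/6·R2.
R3 ← R3 / (-1121/65).
R1 ← R1 − 9/25·R3.
R2 ← R2 − 446/325·R3.
R4 ← R4 + 1661/65·R3.
R4 ← R4 / (-363/19).
R1 ← R1 + 23/95·R4.
R2 ← R2 − 121/95·R4.
R3 ← R3 + 21/19·R4.
Reading off the reduced rows gives x1 = -5, x2 = -4, x3 = -5, x4 = -4.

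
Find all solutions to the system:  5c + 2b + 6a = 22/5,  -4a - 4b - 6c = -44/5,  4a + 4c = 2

Row-reduce the augmented matrix:
R1 ← R1 / (6).
R2 ← R2 + 4·R1.
R3 ← R3 − 4·R1.
R2 ← R2 / (-8/3).
R1 ← R1 − 1/3·R2.
R3 ← R3 + 4/3·R2.
R3 ← R3 / (2).
R1 ← R1 − 1/2·R3.
R2 ← R2 − 1·R3.
Reading off the reduced rows gives a = -1/2, b = 6/5, c = 1.

a = -1/2, b = 6/5, c = 1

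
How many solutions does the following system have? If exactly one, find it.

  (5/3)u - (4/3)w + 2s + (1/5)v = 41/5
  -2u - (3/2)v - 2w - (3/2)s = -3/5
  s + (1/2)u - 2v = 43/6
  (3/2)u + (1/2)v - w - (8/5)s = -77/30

Row-reduce the augmented matrix:
R1 ← R1 / (5/3).
R2 ← R2 + 2·R1.
R3 ← R3 − 1/2·R1.
R4 ← R4 − 3/2·R1.
R2 ← R2 / (-63/50).
R1 ← R1 − 3/25·R2.
R3 ← R3 + 103/50·R2.
R4 ← R4 − 8/25·R2.
R3 ← R3 / (44/7).
R1 ← R1 + 8/7·R3.
R2 ← R2 − 20/7·R3.
R4 ← R4 + 5/7·R3.
R4 ← R4 / (-1449/440).
R1 ← R1 − 12/11·R4.
R2 ← R2 + 5/22·R4.
R3 ← R3 + 15/88·R4.
Reading off the reduced rows gives u = 1, v = -2, w = -6/5, s = 8/3.

u = 1, v = -2, w = -6/5, s = 8/3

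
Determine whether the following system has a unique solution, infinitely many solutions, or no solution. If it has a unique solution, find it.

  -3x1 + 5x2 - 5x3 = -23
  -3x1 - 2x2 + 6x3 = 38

infinitely many solutions

Row-reduce:
R1 ← R1 / (-3).
R2 ← R2 + 3·R1.
R2 ← R2 / (-7).
R1 ← R1 + 5/3·R2.
Rank is 2 with 3 unknowns, leaving x3 free.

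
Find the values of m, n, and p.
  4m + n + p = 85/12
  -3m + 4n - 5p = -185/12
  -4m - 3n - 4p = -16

m = 1, n = 1/3, p = 11/4

Row-reduce the augmented matrix:
R1 ← R1 / (4).
R2 ← R2 + 3·R1.
R3 ← R3 + 4·R1.
R2 ← R2 / (19/4).
R1 ← R1 − 1/4·R2.
R3 ← R3 + 2·R2.
R3 ← R3 / (-91/19).
R1 ← R1 − 9/19·R3.
R2 ← R2 + 17/19·R3.
Reading off the reduced rows gives m = 1, n = 1/3, p = 11/4.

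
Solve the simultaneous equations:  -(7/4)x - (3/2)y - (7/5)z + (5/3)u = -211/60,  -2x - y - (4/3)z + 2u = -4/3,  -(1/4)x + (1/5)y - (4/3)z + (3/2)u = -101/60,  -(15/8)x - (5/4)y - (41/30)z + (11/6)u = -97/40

Row-reduce:
R1 ← R1 / (-7/4).
R2 ← R2 + 2·R1.
R3 ← R3 + 1/4·R1.
R4 ← R4 + 15/8·R1.
R2 ← R2 / (5/7).
R1 ← R1 − 6/7·R2.
R3 ← R3 − 29/70·R2.
R4 ← R4 − 5/14·R2.
R3 ← R3 / (-161/125).
R1 ← R1 − 12/25·R3.
R2 ← R2 − 28/75·R3.
Rank is 3 with 4 unknowns, leaving u free.

infinitely many solutions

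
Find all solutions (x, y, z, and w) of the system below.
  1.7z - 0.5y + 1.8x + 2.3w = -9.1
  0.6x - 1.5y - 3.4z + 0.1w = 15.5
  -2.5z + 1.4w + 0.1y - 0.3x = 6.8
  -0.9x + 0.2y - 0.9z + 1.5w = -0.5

x = 1, y = -1, z = -4, w = -2

Row-reduce the augmented matrix:
R1 ← R1 / (9/5).
R2 ← R2 − 3/5·R1.
R3 ← R3 + 3/10·R1.
R4 ← R4 + 9/10·R1.
R2 ← R2 / (-4/3).
R1 ← R1 + 5/18·R2.
R3 ← R3 − 1/60·R2.
R4 ← R4 + 1/20·R2.
R3 ← R3 / (-1813/800).
R1 ← R1 − 85/48·R3.
R2 ← R2 − 119/40·R3.
R4 ← R4 − 79/800·R3.
R4 ← R4 / (4990/1813).
R1 ← R1 − 5083/1813·R4.
R2 ← R2 − 733/259·R4.
R3 ← R3 + 1420/1813·R4.
Reading off the reduced rows gives x = 1, y = -1, z = -4, w = -2.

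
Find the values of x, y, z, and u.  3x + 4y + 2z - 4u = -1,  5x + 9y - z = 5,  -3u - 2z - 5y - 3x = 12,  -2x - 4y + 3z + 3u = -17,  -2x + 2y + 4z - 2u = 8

Row-reduce the augmented matrix:
R1 ← R1 / (3).
R2 ← R2 − 5·R1.
R3 ← R3 + 3·R1.
R4 ← R4 + 2·R1.
R5 ← R5 + 2·R1.
R2 ← R2 / (7/3).
R1 ← R1 − 4/3·R2.
R3 ← R3 + 1·R2.
R4 ← R4 + 4/3·R2.
R5 ← R5 − 14/3·R2.
R3 ← R3 / (-13/7).
R1 ← R1 − 22/7·R3.
R2 ← R2 + 13/7·R3.
R4 ← R4 − 13/7·R3.
R5 ← R5 − 14·R3.
Swap R4 and R5.
R4 ← R4 / (-640/13).
R1 ← R1 + 158/13·R4.
R2 ← R2 − 7·R4.
R3 ← R3 − 29/13·R4.
R5 reduces to 0 = 0, so the extra equation is consistent.
Reading off the reduced rows gives x = -5, y = 3, z = -3, u = -2.

x = -5, y = 3, z = -3, u = -2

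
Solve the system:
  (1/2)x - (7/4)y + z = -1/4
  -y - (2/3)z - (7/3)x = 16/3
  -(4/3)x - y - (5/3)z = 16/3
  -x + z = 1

no solution

Row-reduce:
R1 ← R1 / (1/2).
R2 ← R2 + 7/3·R1.
R3 ← R3 + 4/3·R1.
R4 ← R4 + 1·R1.
R2 ← R2 / (-55/6).
R1 ← R1 + 7/2·R2.
R3 ← R3 + 17/3·R2.
R4 ← R4 + 7/2·R2.
R3 ← R3 / (-81/55).
R1 ← R1 − 26/55·R3.
R2 ← R2 + 24/55·R3.
R4 ← R4 − 81/55·R3.
Row 4 reduces to 0 = 1, a contradiction. The system is inconsistent.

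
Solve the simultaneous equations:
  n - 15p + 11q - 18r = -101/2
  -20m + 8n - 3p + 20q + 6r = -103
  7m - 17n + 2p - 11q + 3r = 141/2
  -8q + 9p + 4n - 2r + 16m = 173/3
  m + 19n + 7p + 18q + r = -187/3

m = 1, n = -2, p = 3, q = -5/2, r = -4/3

Row-reduce the augmented matrix:
Swap R1 and R2.
R1 ← R1 / (-20).
R3 ← R3 − 7·R1.
R4 ← R4 − 16·R1.
R5 ← R5 − 1·R1.
R1 ← R1 + 2/5·R2.
R3 ← R3 + 71/5·R2.
R4 ← R4 − 52/5·R2.
R5 ← R5 − 97/5·R2.
R3 ← R3 / (-4241/20).
R1 ← R1 + 117/20·R3.
R2 ← R2 + 15·R3.
R4 ← R4 − 813/5·R3.
R5 ← R5 − 5957/20·R3.
R4 ← R4 / (43712/4241).
R1 ← R1 + 3388/4241·R4.
R2 ← R2 − 991/4241·R4.
R3 ← R3 + 3044/4241·R4.
R5 ← R5 − 82205/4241·R4.
R5 ← R5 / (27981/10928).
R1 ← R1 + 2051/2732·R5.
R2 ← R2 + 2545/10928·R5.
R3 ← R3 − 2831/2732·R5.
R4 ← R4 + 2209/10928·R5.
Reading off the reduced rows gives m = 1, n = -2, p = 3, q = -5/2, r = -4/3.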